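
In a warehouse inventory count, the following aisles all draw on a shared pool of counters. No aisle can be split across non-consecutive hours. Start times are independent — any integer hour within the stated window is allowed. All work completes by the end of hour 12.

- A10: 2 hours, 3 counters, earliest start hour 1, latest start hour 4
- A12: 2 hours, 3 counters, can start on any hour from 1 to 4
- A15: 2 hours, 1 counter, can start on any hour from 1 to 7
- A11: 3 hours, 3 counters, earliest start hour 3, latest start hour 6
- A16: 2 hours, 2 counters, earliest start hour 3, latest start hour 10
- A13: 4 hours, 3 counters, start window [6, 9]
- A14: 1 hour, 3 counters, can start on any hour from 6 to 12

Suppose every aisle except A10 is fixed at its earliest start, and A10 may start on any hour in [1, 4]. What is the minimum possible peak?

7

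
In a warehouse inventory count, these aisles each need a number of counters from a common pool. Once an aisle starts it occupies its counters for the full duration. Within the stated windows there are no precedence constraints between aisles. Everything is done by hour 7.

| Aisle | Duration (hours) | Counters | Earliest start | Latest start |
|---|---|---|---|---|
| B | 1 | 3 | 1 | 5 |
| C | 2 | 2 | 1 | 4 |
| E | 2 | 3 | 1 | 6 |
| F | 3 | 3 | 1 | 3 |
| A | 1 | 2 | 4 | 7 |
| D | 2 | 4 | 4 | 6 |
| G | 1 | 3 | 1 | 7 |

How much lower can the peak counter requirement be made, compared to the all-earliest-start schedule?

8

Early-start peak: h1:14  h2:8  h3:3  h4:6  h5:4  h6:0  h7:0 ⇒ 14.
Leveled (B@1, C@1, E@2, F@3, A@4, D@6, G@5): h1:5  h2:5  h3:6  h4:5  h5:6  h6:4  h7:4 ⇒ 6.
Reduction 14 − 6 = 8.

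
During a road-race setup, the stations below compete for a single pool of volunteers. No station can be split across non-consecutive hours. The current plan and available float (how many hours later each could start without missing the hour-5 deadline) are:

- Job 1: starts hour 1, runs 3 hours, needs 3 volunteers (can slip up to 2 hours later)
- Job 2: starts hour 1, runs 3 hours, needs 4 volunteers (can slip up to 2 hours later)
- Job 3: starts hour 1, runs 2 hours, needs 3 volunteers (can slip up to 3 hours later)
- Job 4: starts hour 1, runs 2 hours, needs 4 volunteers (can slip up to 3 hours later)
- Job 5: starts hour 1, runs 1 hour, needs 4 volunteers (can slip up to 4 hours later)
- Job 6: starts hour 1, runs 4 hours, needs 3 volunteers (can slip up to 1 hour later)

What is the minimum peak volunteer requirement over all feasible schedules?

Early-start (Job 1@1, Job 2@1, Job 3@1, Job 4@1, Job 5@1, Job 6@1) gives peak 21: h1:21  h2:17  h3:10  h4:3  h5:0.
Shift Job 3→4, Job 4→4, Job 6→2.
Schedule Job 1@1, Job 2@1, Job 3@4, Job 4@4, Job 5@1, Job 6@2: h1:11  h2:10  h3:10  h4:10  h5:10 — peak 11.
Total volunteer-hours = 51 over 5 hours ⇒ peak ≥ ⌈51/5⌉ = 11, so 11 is optimal.

11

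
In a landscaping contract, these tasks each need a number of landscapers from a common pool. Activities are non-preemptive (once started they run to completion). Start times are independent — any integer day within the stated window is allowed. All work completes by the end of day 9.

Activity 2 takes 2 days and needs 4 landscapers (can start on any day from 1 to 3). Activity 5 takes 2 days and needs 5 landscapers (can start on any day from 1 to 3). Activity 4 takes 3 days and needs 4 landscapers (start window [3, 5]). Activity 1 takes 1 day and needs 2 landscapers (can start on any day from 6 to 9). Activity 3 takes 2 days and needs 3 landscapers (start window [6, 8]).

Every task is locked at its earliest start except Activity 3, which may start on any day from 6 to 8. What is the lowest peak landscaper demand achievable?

Activity 3@6: d1:9  d2:9  d3:4  d4:4  d5:4  d6:5  d7:3  d8:0  d9:0 → peak 9
Activity 3@7: d1:9  d2:9  d3:4  d4:4  d5:4  d6:2  d7:3  d8:3  d9:0 → peak 9
Activity 3@8: d1:9  d2:9  d3:4  d4:4  d5:4  d6:2  d7:0  d8:3  d9:3 → peak 9
Best is Activity 3@6, peak 9.

9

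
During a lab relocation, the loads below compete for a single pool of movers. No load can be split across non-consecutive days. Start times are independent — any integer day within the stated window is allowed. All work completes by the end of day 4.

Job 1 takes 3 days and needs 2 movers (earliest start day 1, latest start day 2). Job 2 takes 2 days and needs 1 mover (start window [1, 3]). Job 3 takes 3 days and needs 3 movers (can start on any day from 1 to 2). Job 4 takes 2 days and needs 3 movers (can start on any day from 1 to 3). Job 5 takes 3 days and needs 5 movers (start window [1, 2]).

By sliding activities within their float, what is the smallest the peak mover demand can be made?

Early-start (Job 1@1, Job 2@1, Job 3@1, Job 4@1, Job 5@1) gives peak 14: d1:14  d2:14  d3:10  d4:0.
Shift Job 4→3.
Schedule Job 1@1, Job 2@1, Job 3@1, Job 4@3, Job 5@1: d1:11  d2:11  d3:13  d4:3 — peak 13.

13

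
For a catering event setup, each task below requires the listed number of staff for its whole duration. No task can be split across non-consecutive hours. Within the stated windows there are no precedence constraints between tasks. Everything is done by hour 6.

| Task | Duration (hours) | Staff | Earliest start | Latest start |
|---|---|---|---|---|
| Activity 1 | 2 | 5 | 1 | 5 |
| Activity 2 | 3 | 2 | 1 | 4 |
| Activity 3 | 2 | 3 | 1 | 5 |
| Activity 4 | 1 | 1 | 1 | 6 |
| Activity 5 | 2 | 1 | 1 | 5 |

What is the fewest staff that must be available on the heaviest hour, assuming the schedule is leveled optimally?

5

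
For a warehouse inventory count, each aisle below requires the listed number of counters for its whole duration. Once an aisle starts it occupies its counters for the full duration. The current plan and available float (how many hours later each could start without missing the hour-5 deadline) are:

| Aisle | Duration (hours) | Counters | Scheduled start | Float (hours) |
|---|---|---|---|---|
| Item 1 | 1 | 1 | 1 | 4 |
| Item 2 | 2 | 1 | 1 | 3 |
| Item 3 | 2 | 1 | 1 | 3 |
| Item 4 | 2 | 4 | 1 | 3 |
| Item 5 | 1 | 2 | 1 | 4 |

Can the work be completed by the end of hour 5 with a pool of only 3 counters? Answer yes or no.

The minimum achievable peak is 4; 3 < 4, so no feasible schedule stays within the cap.

no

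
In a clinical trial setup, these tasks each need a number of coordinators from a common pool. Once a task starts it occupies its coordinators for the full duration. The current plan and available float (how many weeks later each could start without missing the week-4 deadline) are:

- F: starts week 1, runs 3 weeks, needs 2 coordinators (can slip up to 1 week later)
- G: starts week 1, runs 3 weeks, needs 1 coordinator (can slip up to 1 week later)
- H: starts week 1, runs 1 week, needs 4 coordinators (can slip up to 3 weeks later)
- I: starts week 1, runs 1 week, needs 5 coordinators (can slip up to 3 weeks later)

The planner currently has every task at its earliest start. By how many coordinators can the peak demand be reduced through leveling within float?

Early-start peak: w1:12  w2:3  w3:3  w4:0 ⇒ 12.
Leveled (F@1, G@2, H@1, I@4): w1:6  w2:3  w3:3  w4:6 ⇒ 6.
Reduction 12 − 6 = 6.

6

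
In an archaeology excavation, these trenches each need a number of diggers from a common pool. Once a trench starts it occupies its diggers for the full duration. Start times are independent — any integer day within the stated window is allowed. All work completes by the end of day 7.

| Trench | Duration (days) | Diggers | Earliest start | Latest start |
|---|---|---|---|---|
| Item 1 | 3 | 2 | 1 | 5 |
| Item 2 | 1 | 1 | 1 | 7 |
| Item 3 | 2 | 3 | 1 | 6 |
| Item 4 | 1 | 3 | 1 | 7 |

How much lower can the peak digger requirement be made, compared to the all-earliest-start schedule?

Early-start peak: d1:9  d2:5  d3:2  d4:0  d5:0  d6:0  d7:0 ⇒ 9.
Leveled (Item 1@1, Item 2@1, Item 3@4, Item 4@6): d1:3  d2:2  d3:2  d4:3  d5:3  d6:3  d7:0 ⇒ 3.
Reduction 9 − 3 = 6.

6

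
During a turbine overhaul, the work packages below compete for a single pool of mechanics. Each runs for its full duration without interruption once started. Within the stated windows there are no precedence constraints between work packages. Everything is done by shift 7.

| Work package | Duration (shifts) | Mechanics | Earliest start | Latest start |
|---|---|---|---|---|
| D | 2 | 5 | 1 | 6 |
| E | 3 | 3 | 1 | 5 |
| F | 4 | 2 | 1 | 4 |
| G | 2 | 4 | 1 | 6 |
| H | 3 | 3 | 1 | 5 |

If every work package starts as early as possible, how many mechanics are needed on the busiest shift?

17

Early-start schedule: D@1, E@1, F@1, G@1, H@1.
Load per shift: shift 1: 17, shift 2: 17, shift 3: 8, shift 4: 2, shift 5: 0, shift 6: 0, shift 7: 0.
Peak is 17.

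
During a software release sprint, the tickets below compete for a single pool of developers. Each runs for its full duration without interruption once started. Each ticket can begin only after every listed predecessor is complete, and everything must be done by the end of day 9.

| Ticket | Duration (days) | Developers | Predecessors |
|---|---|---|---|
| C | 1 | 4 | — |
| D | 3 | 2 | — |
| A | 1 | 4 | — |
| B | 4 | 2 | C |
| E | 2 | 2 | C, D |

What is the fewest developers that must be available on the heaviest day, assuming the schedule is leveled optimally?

Early-start (C@1, D@1, A@1, B@2, E@4) gives peak 10: d1:10  d2:4  d3:4  d4:4  d5:4  d6:0  d7:0  d8:0  d9:0.
Shift D→2, A→5, B→6, E→6.
Schedule C@1, D@2, A@5, B@6, E@6: d1:4  d2:2  d3:2  d4:2  d5:4  d6:4  d7:4  d8:2  d9:2 — peak 4.

4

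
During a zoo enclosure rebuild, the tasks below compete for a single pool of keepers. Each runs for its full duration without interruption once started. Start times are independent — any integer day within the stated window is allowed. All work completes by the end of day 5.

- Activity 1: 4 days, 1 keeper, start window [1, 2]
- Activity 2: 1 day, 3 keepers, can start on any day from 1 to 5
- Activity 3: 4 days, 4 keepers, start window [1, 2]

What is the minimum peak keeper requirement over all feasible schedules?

Early-start (Activity 1@1, Activity 2@1, Activity 3@1) gives peak 8: d1:8  d2:5  d3:5  d4:5  d5:0.
Shift Activity 3→2.
Schedule Activity 1@1, Activity 2@1, Activity 3@2: d1:4  d2:5  d3:5  d4:5  d5:4 — peak 5.
Total keeper-days = 23 over 5 days ⇒ peak ≥ ⌈23/5⌉ = 5, so 5 is optimal.

5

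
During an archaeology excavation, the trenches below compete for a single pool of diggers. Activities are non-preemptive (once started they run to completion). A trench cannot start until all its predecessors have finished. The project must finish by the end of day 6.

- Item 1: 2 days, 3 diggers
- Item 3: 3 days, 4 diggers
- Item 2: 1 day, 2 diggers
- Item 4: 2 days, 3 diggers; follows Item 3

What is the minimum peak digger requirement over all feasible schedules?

6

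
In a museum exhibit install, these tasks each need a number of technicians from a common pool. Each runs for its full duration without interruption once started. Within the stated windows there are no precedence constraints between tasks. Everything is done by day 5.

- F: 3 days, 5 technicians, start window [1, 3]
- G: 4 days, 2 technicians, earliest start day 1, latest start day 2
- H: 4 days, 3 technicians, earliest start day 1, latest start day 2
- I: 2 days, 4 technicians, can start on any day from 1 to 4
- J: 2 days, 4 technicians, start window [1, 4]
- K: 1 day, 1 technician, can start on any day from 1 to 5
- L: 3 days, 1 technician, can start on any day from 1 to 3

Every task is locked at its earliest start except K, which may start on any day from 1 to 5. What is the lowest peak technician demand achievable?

19

K@1: d1:20  d2:19  d3:11  d4:5  d5:0 → peak 20
K@2: d1:19  d2:20  d3:11  d4:5  d5:0 → peak 20
K@3: d1:19  d2:19  d3:12  d4:5  d5:0 → peak 19
K@4: d1:19  d2:19  d3:11  d4:6  d5:0 → peak 19
K@5: d1:19  d2:19  d3:11  d4:5  d5:1 → peak 19
Best is K@3, peak 19.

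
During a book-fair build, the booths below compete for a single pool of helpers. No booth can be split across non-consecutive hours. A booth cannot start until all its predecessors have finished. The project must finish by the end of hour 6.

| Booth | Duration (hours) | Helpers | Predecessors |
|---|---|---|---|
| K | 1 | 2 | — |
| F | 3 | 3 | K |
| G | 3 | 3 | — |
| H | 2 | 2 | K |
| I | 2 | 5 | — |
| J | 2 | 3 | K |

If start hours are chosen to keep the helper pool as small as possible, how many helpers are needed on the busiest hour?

Early-start (K@1, F@2, G@1, H@2, I@1, J@2) gives peak 16: h1:10  h2:16  h3:11  h4:3  h5:0  h6:0.
Shift I→4, J→5.
Schedule K@1, F@2, G@1, H@2, I@4, J@5: h1:5  h2:8  h3:8  h4:8  h5:8  h6:3 — peak 8.

8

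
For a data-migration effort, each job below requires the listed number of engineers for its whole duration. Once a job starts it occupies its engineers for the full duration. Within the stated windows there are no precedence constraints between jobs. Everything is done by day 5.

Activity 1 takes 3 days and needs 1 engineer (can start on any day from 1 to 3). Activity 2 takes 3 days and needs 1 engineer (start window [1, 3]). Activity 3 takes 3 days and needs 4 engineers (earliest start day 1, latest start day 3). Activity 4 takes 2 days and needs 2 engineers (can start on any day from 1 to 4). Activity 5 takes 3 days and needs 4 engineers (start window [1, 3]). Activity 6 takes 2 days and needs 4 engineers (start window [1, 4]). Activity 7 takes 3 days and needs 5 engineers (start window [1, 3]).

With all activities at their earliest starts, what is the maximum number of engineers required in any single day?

21

Early-start schedule: Activity 1@1, Activity 2@1, Activity 3@1, Activity 4@1, Activity 5@1, Activity 6@1, Activity 7@1.
Load per day: day 1: 21, day 2: 21, day 3: 15, day 4: 0, day 5: 0.
Peak is 21.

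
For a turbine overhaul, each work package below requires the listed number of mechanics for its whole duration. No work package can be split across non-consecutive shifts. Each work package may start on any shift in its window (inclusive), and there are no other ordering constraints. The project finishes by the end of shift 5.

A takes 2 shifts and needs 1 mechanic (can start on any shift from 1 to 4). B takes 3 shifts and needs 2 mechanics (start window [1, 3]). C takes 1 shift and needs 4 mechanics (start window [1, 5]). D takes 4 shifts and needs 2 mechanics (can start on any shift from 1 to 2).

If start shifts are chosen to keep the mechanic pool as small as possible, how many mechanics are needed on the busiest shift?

5

Early-start (A@1, B@1, C@1, D@1) gives peak 9: s1:9  s2:5  s3:4  s4:2  s5:0.
Shift C→5.
Schedule A@1, B@1, C@5, D@1: s1:5  s2:5  s3:4  s4:2  s5:4 — peak 5.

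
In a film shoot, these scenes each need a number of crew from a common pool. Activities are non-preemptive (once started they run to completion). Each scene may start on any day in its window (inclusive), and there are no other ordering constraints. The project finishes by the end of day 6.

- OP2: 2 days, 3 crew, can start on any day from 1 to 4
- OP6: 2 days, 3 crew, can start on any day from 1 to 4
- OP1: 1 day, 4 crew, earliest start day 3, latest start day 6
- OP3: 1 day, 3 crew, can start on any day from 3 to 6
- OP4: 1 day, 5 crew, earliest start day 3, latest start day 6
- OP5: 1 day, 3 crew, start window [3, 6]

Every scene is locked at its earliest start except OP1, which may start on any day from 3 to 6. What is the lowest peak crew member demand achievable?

OP1@3: d1:6  d2:6  d3:15  d4:0  d5:0  d6:0 → peak 15
OP1@4: d1:6  d2:6  d3:11  d4:4  d5:0  d6:0 → peak 11
OP1@5: d1:6  d2:6  d3:11  d4:0  d5:4  d6:0 → peak 11
OP1@6: d1:6  d2:6  d3:11  d4:0  d5:0  d6:4 → peak 11
Best is OP1@4, peak 11.

11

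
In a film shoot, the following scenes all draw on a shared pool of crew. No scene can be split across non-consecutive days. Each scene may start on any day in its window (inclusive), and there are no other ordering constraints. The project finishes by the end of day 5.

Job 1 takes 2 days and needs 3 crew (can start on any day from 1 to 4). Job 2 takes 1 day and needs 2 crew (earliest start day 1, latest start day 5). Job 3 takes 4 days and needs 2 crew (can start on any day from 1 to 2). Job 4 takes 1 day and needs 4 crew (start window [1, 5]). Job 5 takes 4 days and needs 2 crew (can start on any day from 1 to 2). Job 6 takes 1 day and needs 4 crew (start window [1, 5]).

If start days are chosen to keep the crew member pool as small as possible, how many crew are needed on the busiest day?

7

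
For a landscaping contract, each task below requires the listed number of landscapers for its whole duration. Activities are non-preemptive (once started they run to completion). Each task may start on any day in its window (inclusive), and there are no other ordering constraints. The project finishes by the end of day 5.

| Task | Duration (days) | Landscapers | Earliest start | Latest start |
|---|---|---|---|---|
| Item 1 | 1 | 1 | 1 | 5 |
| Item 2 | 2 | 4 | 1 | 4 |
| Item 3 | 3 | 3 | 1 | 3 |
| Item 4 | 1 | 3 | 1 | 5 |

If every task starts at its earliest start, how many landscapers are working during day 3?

3

At early start, day 3 has: Item 3.
Demand: 3 = 3.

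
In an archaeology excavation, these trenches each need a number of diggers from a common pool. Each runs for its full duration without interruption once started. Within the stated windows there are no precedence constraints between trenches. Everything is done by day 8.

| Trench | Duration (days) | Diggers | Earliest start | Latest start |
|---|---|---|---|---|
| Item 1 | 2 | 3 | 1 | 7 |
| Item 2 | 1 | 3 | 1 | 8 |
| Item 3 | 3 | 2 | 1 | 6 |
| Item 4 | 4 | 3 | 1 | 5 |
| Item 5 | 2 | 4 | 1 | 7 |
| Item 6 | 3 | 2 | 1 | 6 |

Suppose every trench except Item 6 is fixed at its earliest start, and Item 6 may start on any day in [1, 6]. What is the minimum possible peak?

15

Item 6@1: d1:17  d2:14  d3:7  d4:3  d5:0  d6:0  d7:0  d8:0 → peak 17
Item 6@2: d1:15  d2:14  d3:7  d4:5  d5:0  d6:0  d7:0  d8:0 → peak 15
Item 6@3: d1:15  d2:12  d3:7  d4:5  d5:2  d6:0  d7:0  d8:0 → peak 15
Item 6@4: d1:15  d2:12  d3:5  d4:5  d5:2  d6:2  d7:0  d8:0 → peak 15
Item 6@5: d1:15  d2:12  d3:5  d4:3  d5:2  d6:2  d7:2  d8:0 → peak 15
Item 6@6: d1:15  d2:12  d3:5  d4:3  d5:0  d6:2  d7:2  d8:2 → peak 15
Best is Item 6@2, peak 15.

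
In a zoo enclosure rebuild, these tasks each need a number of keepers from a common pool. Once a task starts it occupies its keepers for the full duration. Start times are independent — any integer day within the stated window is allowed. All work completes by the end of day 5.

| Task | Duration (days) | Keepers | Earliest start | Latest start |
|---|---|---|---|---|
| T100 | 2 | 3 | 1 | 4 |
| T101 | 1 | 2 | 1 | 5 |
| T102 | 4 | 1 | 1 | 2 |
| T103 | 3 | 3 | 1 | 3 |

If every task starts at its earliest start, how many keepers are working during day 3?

4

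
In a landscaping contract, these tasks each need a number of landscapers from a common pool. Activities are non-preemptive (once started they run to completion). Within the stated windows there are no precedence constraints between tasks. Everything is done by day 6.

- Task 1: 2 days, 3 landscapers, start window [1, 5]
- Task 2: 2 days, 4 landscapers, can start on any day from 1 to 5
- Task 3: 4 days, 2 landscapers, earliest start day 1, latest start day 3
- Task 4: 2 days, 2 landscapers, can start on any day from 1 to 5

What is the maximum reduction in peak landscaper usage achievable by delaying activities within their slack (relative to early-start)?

6

Early-start peak: d1:11  d2:11  d3:2  d4:2  d5:0  d6:0 ⇒ 11.
Leveled (Task 1@1, Task 2@5, Task 3@1, Task 4@3): d1:5  d2:5  d3:4  d4:4  d5:4  d6:4 ⇒ 5.
Reduction 11 − 5 = 6.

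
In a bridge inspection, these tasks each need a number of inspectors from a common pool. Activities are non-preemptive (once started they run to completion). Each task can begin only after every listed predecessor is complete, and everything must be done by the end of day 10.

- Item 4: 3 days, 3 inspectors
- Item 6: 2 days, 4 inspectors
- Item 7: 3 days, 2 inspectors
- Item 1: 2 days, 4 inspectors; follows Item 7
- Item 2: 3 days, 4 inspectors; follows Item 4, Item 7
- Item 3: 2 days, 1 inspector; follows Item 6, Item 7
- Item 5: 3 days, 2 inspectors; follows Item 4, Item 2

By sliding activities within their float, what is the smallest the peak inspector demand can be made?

7

Early-start (Item 4@1, Item 6@1, Item 7@1, Item 1@4, Item 2@4, Item 3@4, Item 5@7) gives peak 9: d1:9  d2:9  d3:5  d4:9  d5:9  d6:4  d7:2  d8:2  d9:2  d10:0.
Shift Item 6→7, Item 1→9, Item 3→9.
Schedule Item 4@1, Item 6@7, Item 7@1, Item 1@9, Item 2@4, Item 3@9, Item 5@7: d1:5  d2:5  d3:5  d4:4  d5:4  d6:4  d7:6  d8:6  d9:7  d10:5 — peak 7.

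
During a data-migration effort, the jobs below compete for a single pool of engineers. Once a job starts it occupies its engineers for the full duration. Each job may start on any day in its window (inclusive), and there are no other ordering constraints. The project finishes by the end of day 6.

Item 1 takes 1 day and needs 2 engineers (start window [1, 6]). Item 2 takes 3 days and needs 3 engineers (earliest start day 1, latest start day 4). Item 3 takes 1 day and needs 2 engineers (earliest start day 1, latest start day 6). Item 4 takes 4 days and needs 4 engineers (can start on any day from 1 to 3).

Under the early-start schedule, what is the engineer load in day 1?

11

At early start, day 1 has: Item 1, Item 2, Item 3, Item 4.
Demand: 2 + 3 + 2 + 4 = 11.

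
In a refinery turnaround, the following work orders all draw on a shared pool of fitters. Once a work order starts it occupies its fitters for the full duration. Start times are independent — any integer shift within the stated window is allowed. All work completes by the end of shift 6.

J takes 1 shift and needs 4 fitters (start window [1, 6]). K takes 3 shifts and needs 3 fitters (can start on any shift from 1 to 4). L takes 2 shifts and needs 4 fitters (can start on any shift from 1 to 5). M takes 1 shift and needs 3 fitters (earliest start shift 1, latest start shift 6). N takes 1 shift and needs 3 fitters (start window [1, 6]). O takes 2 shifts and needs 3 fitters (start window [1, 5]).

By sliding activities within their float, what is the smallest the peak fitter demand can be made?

7

Early-start (J@1, K@1, L@1, M@1, N@1, O@1) gives peak 20: s1:20  s2:10  s3:3  s4:0  s5:0  s6:0.
Shift L→2, M→4, N→4, O→5.
Schedule J@1, K@1, L@2, M@4, N@4, O@5: s1:7  s2:7  s3:7  s4:6  s5:3  s6:3 — peak 7.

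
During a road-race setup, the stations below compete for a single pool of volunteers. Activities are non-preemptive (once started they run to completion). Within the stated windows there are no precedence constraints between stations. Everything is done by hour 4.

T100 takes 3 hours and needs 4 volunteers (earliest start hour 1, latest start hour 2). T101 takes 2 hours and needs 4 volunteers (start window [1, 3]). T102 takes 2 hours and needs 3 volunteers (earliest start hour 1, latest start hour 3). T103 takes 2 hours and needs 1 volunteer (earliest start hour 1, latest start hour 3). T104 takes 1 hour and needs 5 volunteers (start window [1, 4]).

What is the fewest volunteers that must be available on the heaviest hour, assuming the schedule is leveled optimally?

Early-start (T100@1, T101@1, T102@1, T103@1, T104@1) gives peak 17: h1:17  h2:12  h3:4  h4:0.
Shift T102→3, T104→4.
Schedule T100@1, T101@1, T102@3, T103@1, T104@4: h1:9  h2:9  h3:7  h4:8 — peak 9.
Total volunteer-hours = 33 over 4 hours ⇒ peak ≥ ⌈33/4⌉ = 9, so 9 is optimal.

9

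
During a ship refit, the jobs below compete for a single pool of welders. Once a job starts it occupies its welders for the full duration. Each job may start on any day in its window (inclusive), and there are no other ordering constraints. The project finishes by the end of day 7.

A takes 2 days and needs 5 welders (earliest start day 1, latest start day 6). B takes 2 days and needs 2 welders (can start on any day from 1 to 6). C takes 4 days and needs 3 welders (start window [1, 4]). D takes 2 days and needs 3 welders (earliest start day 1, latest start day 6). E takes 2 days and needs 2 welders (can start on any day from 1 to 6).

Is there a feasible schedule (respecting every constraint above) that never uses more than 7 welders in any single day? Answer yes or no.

yes

Schedule A@1, B@1, C@3, D@3, E@5: d1:7  d2:7  d3:6  d4:6  d5:5  d6:5  d7:0 — peak 7 ≤ 7.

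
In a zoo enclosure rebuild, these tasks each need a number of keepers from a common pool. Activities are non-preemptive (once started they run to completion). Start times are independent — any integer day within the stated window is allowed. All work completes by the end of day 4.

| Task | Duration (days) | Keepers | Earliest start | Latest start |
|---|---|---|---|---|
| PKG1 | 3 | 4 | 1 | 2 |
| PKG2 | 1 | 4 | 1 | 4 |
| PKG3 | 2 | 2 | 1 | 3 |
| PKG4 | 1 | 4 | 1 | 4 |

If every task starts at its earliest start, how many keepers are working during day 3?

At early start, day 3 has: PKG1.
Demand: 4 = 4.

4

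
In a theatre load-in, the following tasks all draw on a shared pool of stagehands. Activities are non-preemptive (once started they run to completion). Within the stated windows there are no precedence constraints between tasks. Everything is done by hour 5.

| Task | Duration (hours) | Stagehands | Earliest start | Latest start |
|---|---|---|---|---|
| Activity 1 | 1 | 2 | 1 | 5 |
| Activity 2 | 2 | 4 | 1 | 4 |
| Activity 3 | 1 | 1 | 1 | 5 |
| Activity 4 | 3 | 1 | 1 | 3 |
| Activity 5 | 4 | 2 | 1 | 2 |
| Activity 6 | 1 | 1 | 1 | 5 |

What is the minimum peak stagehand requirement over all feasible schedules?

6

Early-start (Activity 1@1, Activity 2@1, Activity 3@1, Activity 4@1, Activity 5@1, Activity 6@1) gives peak 11: h1:11  h2:7  h3:3  h4:2  h5:0.
Shift Activity 3→3, Activity 4→3, Activity 5→2, Activity 6→3.
Schedule Activity 1@1, Activity 2@1, Activity 3@3, Activity 4@3, Activity 5@2, Activity 6@3: h1:6  h2:6  h3:5  h4:3  h5:3 — peak 6.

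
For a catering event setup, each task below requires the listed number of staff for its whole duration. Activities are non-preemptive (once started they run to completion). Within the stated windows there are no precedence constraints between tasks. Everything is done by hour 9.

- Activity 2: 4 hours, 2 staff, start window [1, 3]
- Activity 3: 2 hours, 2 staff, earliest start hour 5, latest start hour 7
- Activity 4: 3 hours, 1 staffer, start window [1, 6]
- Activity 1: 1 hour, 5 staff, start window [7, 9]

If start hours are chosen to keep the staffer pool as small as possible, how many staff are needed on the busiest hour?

Schedule Activity 2@1, Activity 3@5, Activity 4@1, Activity 1@7: h1:3  h2:3  h3:3  h4:2  h5:2  h6:2  h7:5  h8:0  h9:0 — peak 5.

5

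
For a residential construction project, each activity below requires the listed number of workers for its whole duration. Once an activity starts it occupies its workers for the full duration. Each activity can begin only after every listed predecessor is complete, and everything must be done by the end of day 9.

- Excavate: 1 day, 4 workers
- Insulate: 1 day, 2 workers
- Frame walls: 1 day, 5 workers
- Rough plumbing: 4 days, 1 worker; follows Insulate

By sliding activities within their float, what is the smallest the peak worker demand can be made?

Early-start (Excavate@1, Insulate@1, Frame walls@1, Rough plumbing@2) gives peak 11: d1:11  d2:1  d3:1  d4:1  d5:1  d6:0  d7:0  d8:0  d9:0.
Shift Insulate→2, Frame walls→3, Rough plumbing→4.
Schedule Excavate@1, Insulate@2, Frame walls@3, Rough plumbing@4: d1:4  d2:2  d3:5  d4:1  d5:1  d6:1  d7:1  d8:0  d9:0 — peak 5.

5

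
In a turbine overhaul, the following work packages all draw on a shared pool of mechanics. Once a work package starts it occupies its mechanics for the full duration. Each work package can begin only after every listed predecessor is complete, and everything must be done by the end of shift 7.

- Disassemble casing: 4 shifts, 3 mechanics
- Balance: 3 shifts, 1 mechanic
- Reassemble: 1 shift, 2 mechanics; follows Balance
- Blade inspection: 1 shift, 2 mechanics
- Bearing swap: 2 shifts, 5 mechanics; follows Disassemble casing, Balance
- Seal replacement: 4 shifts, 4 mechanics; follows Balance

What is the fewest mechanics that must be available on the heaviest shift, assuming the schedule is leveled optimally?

Schedule Disassemble casing@1, Balance@1, Reassemble@4, Blade inspection@1, Bearing swap@5, Seal replacement@4: s1:6  s2:4  s3:4  s4:9  s5:9  s6:9  s7:4 — peak 9.

9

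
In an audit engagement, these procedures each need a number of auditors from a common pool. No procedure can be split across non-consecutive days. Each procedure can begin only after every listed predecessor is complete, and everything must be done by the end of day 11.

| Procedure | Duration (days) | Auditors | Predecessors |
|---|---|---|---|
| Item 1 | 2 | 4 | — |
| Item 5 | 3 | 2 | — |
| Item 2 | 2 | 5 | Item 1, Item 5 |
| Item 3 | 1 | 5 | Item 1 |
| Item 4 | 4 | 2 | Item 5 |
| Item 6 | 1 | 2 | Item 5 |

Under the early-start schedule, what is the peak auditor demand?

Early-start schedule: Item 1@1, Item 5@1, Item 2@4, Item 3@3, Item 4@4, Item 6@4.
Load per day: day 1: 6, day 2: 6, day 3: 7, day 4: 9, day 5: 7, day 6: 2, day 7: 2, day 8: 0, day 9: 0, day 10: 0, day 11: 0.
Peak is 9.

9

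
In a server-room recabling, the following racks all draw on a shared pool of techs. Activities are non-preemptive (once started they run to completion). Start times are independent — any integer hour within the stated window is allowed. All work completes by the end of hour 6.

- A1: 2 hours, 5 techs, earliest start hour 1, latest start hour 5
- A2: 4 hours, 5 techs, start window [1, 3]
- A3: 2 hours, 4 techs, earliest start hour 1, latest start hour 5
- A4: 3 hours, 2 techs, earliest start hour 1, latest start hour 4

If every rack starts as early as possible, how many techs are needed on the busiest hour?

Early-start schedule: A1@1, A2@1, A3@1, A4@1.
Load per hour: hour 1: 16, hour 2: 16, hour 3: 7, hour 4: 5, hour 5: 0, hour 6: 0.
Peak is 16.

16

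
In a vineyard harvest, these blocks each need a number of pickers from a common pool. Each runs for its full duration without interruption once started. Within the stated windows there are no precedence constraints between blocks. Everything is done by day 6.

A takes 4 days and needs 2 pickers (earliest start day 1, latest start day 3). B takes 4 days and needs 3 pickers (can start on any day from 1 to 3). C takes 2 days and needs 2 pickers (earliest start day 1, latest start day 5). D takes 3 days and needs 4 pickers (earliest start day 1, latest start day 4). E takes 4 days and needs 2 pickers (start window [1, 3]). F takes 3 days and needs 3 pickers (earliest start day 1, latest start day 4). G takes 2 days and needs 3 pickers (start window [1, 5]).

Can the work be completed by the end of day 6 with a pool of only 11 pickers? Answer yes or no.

Schedule A@1, B@1, C@1, D@1, E@3, F@4, G@5: d1:11  d2:11  d3:11  d4:10  d5:8  d6:8 — peak 11 ≤ 11.

yes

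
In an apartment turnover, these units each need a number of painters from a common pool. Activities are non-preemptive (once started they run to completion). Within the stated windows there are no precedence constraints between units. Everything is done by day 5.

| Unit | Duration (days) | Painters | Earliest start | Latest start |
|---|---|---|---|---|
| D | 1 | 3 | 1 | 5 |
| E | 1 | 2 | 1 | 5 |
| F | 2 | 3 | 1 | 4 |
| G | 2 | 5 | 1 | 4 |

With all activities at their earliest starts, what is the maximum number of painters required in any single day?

Early-start schedule: D@1, E@1, F@1, G@1.
Load per day: day 1: 13, day 2: 8, day 3: 0, day 4: 0, day 5: 0.
Peak is 13.

13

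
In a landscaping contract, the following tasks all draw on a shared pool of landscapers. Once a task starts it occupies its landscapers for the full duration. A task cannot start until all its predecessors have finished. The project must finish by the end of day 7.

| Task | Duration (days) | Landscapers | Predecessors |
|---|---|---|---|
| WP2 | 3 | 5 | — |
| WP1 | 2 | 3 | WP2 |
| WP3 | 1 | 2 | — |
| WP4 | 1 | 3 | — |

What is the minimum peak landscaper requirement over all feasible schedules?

5

Early-start (WP2@1, WP1@4, WP3@1, WP4@1) gives peak 10: d1:10  d2:5  d3:5  d4:3  d5:3  d6:0  d7:0.
Shift WP3→4, WP4→6.
Schedule WP2@1, WP1@4, WP3@4, WP4@6: d1:5  d2:5  d3:5  d4:5  d5:3  d6:3  d7:0 — peak 5.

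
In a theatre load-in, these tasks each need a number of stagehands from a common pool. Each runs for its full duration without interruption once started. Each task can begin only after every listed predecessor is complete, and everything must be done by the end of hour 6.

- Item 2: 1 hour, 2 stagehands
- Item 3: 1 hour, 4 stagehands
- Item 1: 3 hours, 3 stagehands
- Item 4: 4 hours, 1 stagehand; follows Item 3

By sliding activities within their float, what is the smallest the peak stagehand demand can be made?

4

Early-start (Item 2@1, Item 3@1, Item 1@1, Item 4@2) gives peak 9: h1:9  h2:4  h3:4  h4:1  h5:1  h6:0.
Shift Item 3→2, Item 1→3, Item 4→3.
Schedule Item 2@1, Item 3@2, Item 1@3, Item 4@3: h1:2  h2:4  h3:4  h4:4  h5:4  h6:1 — peak 4.
Total stagehand-hours = 19 over 6 hours ⇒ peak ≥ ⌈19/6⌉ = 4, so 4 is optimal.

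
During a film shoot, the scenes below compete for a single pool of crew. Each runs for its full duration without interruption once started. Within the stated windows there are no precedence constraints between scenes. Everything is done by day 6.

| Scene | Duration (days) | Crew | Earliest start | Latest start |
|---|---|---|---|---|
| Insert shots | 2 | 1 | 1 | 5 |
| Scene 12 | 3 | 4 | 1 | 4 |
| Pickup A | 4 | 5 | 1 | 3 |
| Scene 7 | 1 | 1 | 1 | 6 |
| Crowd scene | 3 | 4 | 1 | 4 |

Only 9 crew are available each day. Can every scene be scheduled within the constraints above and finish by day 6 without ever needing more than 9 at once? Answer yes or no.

yes

Schedule Insert shots@1, Scene 12@1, Pickup A@3, Scene 7@1, Crowd scene@4: d1:6  d2:5  d3:9  d4:9  d5:9  d6:9 — peak 9 ≤ 9.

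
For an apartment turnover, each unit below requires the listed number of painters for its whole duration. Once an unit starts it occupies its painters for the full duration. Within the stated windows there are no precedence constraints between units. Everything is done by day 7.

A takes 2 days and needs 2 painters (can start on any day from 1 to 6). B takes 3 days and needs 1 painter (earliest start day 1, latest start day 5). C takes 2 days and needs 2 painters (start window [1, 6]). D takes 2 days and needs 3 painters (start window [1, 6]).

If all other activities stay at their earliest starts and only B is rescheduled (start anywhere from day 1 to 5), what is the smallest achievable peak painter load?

7

B@1: d1:8  d2:8  d3:1  d4:0  d5:0  d6:0  d7:0 → peak 8
B@2: d1:7  d2:8  d3:1  d4:1  d5:0  d6:0  d7:0 → peak 8
B@3: d1:7  d2:7  d3:1  d4:1  d5:1  d6:0  d7:0 → peak 7
B@4: d1:7  d2:7  d3:0  d4:1  d5:1  d6:1  d7:0 → peak 7
B@5: d1:7  d2:7  d3:0  d4:0  d5:1  d6:1  d7:1 → peak 7
Best is B@3, peak 7.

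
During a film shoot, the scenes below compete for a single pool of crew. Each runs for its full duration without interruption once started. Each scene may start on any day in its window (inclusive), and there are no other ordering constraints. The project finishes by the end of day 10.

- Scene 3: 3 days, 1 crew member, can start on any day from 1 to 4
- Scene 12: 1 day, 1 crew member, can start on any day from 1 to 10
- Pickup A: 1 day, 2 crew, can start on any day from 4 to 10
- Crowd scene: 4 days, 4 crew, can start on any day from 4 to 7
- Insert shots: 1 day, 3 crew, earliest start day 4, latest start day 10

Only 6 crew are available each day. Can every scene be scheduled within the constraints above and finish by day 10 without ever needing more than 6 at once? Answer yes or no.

Schedule Scene 3@1, Scene 12@1, Pickup A@4, Crowd scene@5, Insert shots@9: d1:2  d2:1  d3:1  d4:2  d5:4  d6:4  d7:4  d8:4  d9:3  d10:0 — peak 4 ≤ 6.

yes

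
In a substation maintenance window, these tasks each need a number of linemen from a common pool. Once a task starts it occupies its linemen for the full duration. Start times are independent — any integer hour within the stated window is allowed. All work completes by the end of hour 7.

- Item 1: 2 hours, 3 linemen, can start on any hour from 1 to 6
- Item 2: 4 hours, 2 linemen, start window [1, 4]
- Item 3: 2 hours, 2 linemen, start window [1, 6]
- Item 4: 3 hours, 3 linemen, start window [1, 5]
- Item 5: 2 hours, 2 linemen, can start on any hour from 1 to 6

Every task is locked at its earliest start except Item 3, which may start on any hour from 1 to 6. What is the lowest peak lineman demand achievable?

Item 3@1: h1:12  h2:12  h3:5  h4:2  h5:0  h6:0  h7:0 → peak 12
Item 3@2: h1:10  h2:12  h3:7  h4:2  h5:0  h6:0  h7:0 → peak 12
Item 3@3: h1:10  h2:10  h3:7  h4:4  h5:0  h6:0  h7:0 → peak 10
Item 3@4: h1:10  h2:10  h3:5  h4:4  h5:2  h6:0  h7:0 → peak 10
Item 3@5: h1:10  h2:10  h3:5  h4:2  h5:2  h6:2  h7:0 → peak 10
Item 3@6: h1:10  h2:10  h3:5  h4:2  h5:0  h6:2  h7:2 → peak 10
Best is Item 3@3, peak 10.

10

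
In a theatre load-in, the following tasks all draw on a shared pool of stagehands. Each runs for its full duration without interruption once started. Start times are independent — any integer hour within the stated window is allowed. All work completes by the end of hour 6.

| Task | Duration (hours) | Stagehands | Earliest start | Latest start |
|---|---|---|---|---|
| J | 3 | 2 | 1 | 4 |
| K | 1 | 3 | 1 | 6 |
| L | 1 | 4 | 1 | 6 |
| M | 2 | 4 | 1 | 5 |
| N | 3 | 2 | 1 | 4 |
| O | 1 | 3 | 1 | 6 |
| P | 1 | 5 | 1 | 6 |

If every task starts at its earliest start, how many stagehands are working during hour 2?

At early start, hour 2 has: J, M, N.
Demand: 2 + 4 + 2 = 8.

8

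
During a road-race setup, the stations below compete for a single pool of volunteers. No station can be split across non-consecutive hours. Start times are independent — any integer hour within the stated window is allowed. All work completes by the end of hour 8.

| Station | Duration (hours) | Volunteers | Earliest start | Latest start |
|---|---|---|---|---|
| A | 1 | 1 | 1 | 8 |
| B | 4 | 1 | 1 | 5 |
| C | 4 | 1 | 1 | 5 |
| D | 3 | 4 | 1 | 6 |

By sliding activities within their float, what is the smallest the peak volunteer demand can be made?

4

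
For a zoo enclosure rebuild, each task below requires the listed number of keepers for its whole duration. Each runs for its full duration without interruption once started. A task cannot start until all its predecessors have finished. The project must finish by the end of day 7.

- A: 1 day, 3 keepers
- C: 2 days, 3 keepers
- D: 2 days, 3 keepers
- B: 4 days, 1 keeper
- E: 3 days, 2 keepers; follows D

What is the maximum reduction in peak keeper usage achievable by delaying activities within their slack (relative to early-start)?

5

Early-start peak: d1:10  d2:7  d3:3  d4:3  d5:2  d6:0  d7:0 ⇒ 10.
Leveled (A@1, C@4, D@2, B@1, E@5): d1:4  d2:4  d3:4  d4:4  d5:5  d6:2  d7:2 ⇒ 5.
Reduction 10 − 5 = 5.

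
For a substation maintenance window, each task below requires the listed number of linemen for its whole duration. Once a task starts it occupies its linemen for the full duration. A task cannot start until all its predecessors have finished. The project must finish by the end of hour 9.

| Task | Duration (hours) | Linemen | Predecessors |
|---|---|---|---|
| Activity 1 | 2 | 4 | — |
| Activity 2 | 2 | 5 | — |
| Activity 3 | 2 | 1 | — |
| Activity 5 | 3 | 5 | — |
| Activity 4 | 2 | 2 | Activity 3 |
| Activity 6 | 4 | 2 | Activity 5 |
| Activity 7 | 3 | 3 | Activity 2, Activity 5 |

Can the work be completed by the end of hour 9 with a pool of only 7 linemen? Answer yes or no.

yes

Schedule Activity 1@8, Activity 2@4, Activity 3@1, Activity 5@1, Activity 4@6, Activity 6@4, Activity 7@6: h1:6  h2:6  h3:5  h4:7  h5:7  h6:7  h7:7  h8:7  h9:4 — peak 7 ≤ 7.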